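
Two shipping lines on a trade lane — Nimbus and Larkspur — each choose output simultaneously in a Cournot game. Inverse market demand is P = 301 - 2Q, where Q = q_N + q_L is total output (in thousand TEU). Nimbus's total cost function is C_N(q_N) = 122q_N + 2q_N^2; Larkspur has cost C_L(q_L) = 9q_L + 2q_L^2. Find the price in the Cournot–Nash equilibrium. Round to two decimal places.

Nimbus's profit: π_N = (301 - 2Q)q_N - (122q_N + 2q_N²). Setting ∂π_N/∂q_N = 0: 179 - 8q_N - 2(q_L) = 0.
Larkspur's first-order condition: 292 - 8q_L - 2(q_N) = 0.
Rearranging gives the reaction functions q_N = (179 - 2q_L)/8 and q_L = (292 - 2q_N)/8.
Substituting one into the other gives q_N = 212/15 and q_L = 989/30.
Total output Q = 471/10, so price P = 301 - 2·(471/10) = 1034/5.

206.80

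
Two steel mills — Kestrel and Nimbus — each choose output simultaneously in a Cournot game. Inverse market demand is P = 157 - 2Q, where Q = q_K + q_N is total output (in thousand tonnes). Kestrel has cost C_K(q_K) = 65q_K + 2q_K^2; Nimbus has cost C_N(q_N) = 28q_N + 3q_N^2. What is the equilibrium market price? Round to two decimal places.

Kestrel's profit: π_K = (157 - 2Q)q_K - (65q_K + 2q_K²). Setting ∂π_K/∂q_K = 0: 92 - 8q_K - 2(q_N) = 0.
Nimbus's first-order condition: 129 - 10q_N - 2(q_K) = 0.
Best responses: q_K = (92 - 2q_N)/8, q_N = (129 - 2q_K)/10.
Solving the pair: q_K = 331/38, q_N = 212/19.
Total output Q = 755/38, so price P = 157 - 2·(755/38) = 117.2632.

117.26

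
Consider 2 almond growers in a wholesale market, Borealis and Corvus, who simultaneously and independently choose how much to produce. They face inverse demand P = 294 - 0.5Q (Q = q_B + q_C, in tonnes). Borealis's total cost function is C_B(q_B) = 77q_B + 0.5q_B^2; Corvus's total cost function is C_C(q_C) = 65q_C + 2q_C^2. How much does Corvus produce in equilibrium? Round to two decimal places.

35.85

Borealis's profit: π_B = (294 - 0.5Q)q_B - (77q_B + (1/2)q_B²). Setting ∂π_B/∂q_B = 0: 217 - 2q_B - (1/2)(q_C) = 0.
Corvus's first-order condition: 229 - 5q_C - (1/2)(q_B) = 0.
So q_B = (217 - (1/2)q_C)/2 and q_C = (229 - (1/2)q_B)/5.
Substituting one into the other gives q_B = 1294/13 and q_C = 466/13.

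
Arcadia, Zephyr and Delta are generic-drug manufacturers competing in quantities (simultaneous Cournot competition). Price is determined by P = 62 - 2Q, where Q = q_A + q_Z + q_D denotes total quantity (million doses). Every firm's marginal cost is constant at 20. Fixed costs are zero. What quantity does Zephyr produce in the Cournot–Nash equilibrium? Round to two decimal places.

5.25

A representative firm's profit is π_i = q_i(62 - 2Q) - 20q_i.
First-order condition (treating rivals' output as given): 42 - 4q_i - 2·Σ_{j≠i} q_j = 0.
By symmetry each firm produces the same amount; substituting Σ_{j≠i} q_j = 2q_i yields q_i = 42/8 = 21/4.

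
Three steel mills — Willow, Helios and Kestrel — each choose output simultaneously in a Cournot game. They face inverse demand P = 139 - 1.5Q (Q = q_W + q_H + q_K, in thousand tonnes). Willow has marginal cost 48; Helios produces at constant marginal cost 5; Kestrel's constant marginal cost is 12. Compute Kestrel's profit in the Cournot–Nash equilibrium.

1014

Willow's profit: π_W = (139 - 1.5Q)q_W - (48q_W). Setting ∂π_W/∂q_W = 0: 91 - 3q_W - (3/2)(q_H + q_K) = 0.
Helios's first-order condition: 134 - 3q_H - (3/2)(q_W + q_K) = 0.
Kestrel's profit: π_K = (139 - 1.5Q)q_K - (12q_K). Setting ∂π_K/∂q_K = 0: 127 - 3q_K - (3/2)(q_W + q_H) = 0.
Summing all 3 equations gives 352 − 6Q = 0, hence Q = 176/3.
Back-substituting: q_W = (91 − 88)/(3/2) = 2, q_H = (134 − 88)/(3/2) = 92/3, q_K = (127 − 88)/(3/2) = 26.
Price P = 139 - (3/2)·(176/3) = 51.
Kestrel's profit: (51 - 12)·26 = 1014.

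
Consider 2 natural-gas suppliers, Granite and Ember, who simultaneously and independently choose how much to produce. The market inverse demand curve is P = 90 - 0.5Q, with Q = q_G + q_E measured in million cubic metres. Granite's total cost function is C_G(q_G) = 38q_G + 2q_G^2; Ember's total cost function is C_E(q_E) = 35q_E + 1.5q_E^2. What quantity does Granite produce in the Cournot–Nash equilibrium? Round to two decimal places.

Granite's profit: π_G = (90 - 0.5Q)q_G - (38q_G + 2q_G²). Setting ∂π_G/∂q_G = 0: 52 - 5q_G - (1/2)(q_E) = 0.
Ember's profit: π_E = (90 - 0.5Q)q_E - (35q_E + (3/2)q_E²). Setting ∂π_E/∂q_E = 0: 55 - 4q_E - (1/2)(q_G) = 0.
Rearranging gives the reaction functions q_G = (52 - (1/2)q_E)/5 and q_E = (55 - (1/2)q_G)/4.
Solving the pair: q_G = 722/79, q_E = 996/79.

9.14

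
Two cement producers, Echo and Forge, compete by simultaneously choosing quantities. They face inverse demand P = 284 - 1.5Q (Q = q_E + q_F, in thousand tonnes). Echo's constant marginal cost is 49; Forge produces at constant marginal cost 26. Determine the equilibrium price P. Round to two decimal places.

119.67

Echo's profit: π_E = (284 - 1.5Q)q_E - (49q_E). Setting ∂π_E/∂q_E = 0: 235 - 3q_E - (3/2)(q_F) = 0.
Forge's profit: π_F = (284 - 1.5Q)q_F - (26q_F). Setting ∂π_F/∂q_F = 0: 258 - 3q_F - (3/2)(q_E) = 0.
Rearranging gives the reaction functions q_E = (235 - (3/2)q_F)/3 and q_F = (258 - (3/2)q_E)/3.
Solving the pair: q_E = 424/9, q_F = 562/9.
Total output Q = 986/9, so price P = 284 - (3/2)·(986/9) = 359/3.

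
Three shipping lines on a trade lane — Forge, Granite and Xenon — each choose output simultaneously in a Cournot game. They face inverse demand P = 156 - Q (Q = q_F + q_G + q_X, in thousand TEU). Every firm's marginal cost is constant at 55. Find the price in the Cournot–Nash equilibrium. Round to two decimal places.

Each firm earns π_i = (156 - Q)q_i - 55q_i.
Setting ∂π_i/∂q_i = 0 with rivals' quantities fixed: 101 - 2q_i - Σ_{j≠i} q_j = 0.
By symmetry each firm produces the same amount; substituting Σ_{j≠i} q_j = 2q_i yields q_i = 101/4.
Total output Q = 303/4, so price P = 156 - 303/4 = 321/4.

80.25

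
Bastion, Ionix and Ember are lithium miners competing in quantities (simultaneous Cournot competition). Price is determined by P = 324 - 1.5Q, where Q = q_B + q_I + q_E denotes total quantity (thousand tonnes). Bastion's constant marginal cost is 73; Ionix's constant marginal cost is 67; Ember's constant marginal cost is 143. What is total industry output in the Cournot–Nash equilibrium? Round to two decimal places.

Bastion's profit: π_B = (324 - 1.5Q)q_B - (73q_B). Setting ∂π_B/∂q_B = 0: 251 - 3q_B - (3/2)(q_I + q_E) = 0.
Ionix's first-order condition: 257 - 3q_I - (3/2)(q_B + q_E) = 0.
Ember's first-order condition: 181 - 3q_E - (3/2)(q_B + q_I) = 0.
Summing all 3 equations gives 689 − 6Q = 0, hence Q = 689/6.
Back-substituting: q_B = (251 − 689/4)/(3/2) = 105/2, q_I = (257 − 689/4)/(3/2) = 113/2, q_E = (181 − 689/4)/(3/2) = 35/6.
Total output Q = 105/2 + 113/2 + 35/6 = 689/6.

114.83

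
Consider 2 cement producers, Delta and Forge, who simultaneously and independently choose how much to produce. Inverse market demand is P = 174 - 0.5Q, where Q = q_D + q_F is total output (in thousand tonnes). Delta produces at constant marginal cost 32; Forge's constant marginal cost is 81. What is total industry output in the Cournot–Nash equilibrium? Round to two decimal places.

Delta's profit: π_D = (174 - 0.5Q)q_D - (32q_D). Setting ∂π_D/∂q_D = 0: 142 - q_D - (1/2)(q_F) = 0.
Forge's profit: π_F = (174 - 0.5Q)q_F - (81q_F). Setting ∂π_F/∂q_F = 0: 93 - q_F - (1/2)(q_D) = 0.
Rearranging gives the reaction functions q_D = (142 - (1/2)q_F) and q_F = (93 - (1/2)q_D).
Solving the pair: q_D = 382/3, q_F = 88/3.
Total output Q = 382/3 + 88/3 = 470/3.

156.67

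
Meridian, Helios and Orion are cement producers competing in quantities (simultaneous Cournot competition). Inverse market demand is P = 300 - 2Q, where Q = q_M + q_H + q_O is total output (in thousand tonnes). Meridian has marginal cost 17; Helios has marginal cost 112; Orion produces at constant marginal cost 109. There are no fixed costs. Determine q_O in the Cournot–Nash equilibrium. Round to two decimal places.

Meridian's profit: π_M = (300 - 2Q)q_M - (17q_M). Setting ∂π_M/∂q_M = 0: 283 - 4q_M - 2(q_H + q_O) = 0.
Helios's first-order condition: 188 - 4q_H - 2(q_M + q_O) = 0.
Orion's profit: π_O = (300 - 2Q)q_O - (109q_O). Setting ∂π_O/∂q_O = 0: 191 - 4q_O - 2(q_M + q_H) = 0.
Adding the 3 conditions: 662 − 4Q − 4Q = 0, i.e. Q = 331/4.
Back-substituting: q_M = (283 − 331/2)/2 = 235/4, q_H = (188 − 331/2)/2 = 45/4, q_O = (191 − 331/2)/2 = 51/4.

12.75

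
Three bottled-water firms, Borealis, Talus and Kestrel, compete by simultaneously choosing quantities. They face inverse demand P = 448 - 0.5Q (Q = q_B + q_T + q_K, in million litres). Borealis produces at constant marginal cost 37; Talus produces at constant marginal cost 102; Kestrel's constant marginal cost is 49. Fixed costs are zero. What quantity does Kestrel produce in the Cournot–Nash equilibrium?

Borealis's profit: π_B = (448 - 0.5Q)q_B - (37q_B). Setting ∂π_B/∂q_B = 0: 411 - q_B - (1/2)(q_T + q_K) = 0.
Talus's profit: π_T = (448 - 0.5Q)q_T - (102q_T). Setting ∂π_T/∂q_T = 0: 346 - q_T - (1/2)(q_B + q_K) = 0.
Kestrel's profit: π_K = (448 - 0.5Q)q_K - (49q_K). Setting ∂π_K/∂q_K = 0: 399 - q_K - (1/2)(q_B + q_T) = 0.
Adding the 3 conditions: 1156 − Q − Q = 0, i.e. Q = 578.
Back-substituting: q_B = (411 − 289)/(1/2) = 244, q_T = (346 − 289)/(1/2) = 114, q_K = (399 − 289)/(1/2) = 220.

220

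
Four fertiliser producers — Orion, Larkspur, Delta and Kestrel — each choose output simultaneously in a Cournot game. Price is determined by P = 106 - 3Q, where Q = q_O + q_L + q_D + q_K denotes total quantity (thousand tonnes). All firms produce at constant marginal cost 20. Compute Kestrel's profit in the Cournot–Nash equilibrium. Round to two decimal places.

Each firm earns π_i = (106 - 3Q)q_i - 20q_i.
First-order condition (treating rivals' output as given): 86 - 6q_i - 3·Σ_{j≠i} q_j = 0.
With identical firms every q_j equals q_i, so Σ_{j≠i} q_j = 3q_i and 86 = 15q_i, giving q_i = 86/15.
Price P = 106 - 3·(344/15) = 186/5.
Kestrel's profit: (186/5 - 20)·(86/15) = 98.6133.

98.61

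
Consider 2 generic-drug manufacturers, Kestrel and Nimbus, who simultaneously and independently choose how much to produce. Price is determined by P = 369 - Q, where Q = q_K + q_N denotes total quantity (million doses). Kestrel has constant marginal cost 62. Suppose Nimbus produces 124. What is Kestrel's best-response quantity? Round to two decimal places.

91.50

With the rival's output fixed at 124, Kestrel's profit is π_K = (369 - 124 - q_K)q_K - (62q_K) = (245 - q_K)q_K - (62q_K).
∂π_K/∂q_K = 183 - 2q_K = 0, so q_K = 183/2.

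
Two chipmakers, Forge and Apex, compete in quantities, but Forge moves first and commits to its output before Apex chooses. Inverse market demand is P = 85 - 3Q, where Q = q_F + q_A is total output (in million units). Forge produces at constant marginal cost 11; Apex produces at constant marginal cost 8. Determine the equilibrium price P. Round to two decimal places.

28.75

Solve by backward induction. Given q_F, the follower Apex maximises π_A = (85 - 3q_F - 3q_A)q_A - 8q_A.
Follower FOC: 77 - 3q_F - 6q_A = 0, so q_A(q_F) = (77 - 3q_F)/6.
Forge substitutes q_A(q_F) into its own profit: π_F = q_F(85 - 3q_F - (77 - 3q_F)/2) - 11q_F = (93/2 - (3/2)q_F)q_F - 11q_F.
Maximising: ∂π_F/∂q_F = 71/2 - 3q_F = 0, giving q_F = 71/6.
Then q_A = (77 - 3·(71/6))/6 = 83/12.
Total output Q = 75/4, so price P = 85 - 3·(75/4) = 115/4.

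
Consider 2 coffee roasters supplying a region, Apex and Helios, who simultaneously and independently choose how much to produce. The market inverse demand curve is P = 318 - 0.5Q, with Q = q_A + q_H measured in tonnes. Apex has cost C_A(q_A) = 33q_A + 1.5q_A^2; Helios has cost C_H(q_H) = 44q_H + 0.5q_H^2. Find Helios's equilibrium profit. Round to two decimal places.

15136.94

Apex's profit: π_A = (318 - 0.5Q)q_A - (33q_A + (3/2)q_A²). Setting ∂π_A/∂q_A = 0: 285 - 4q_A - (1/2)(q_H) = 0.
Helios's first-order condition: 274 - 2q_H - (1/2)(q_A) = 0.
So q_A = (285 - (1/2)q_H)/4 and q_H = (274 - (1/2)q_A)/2.
Substituting one into the other gives q_A = 1732/31 and q_H = 123.0323.
Price P = 318 - (1/2)·178.9032 = 228.5484.
Helios's profit: 228.5484·123.0323 - 44·123.0323 - (1/2)·123.0323² = 15136.9365.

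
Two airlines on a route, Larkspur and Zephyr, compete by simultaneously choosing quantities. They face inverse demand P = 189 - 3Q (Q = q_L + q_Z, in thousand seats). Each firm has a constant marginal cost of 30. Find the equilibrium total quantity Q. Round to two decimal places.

35.33

A representative firm's profit is π_i = q_i(189 - 3Q) - 30q_i.
First-order condition (treating rivals' output as given): 159 - 6q_i - 3q_j = 0.
By symmetry each firm produces the same amount; substituting q_j = q_i yields q_i = 159/9 = 53/3.
Total output Q = 53/3 + 53/3 = 106/3.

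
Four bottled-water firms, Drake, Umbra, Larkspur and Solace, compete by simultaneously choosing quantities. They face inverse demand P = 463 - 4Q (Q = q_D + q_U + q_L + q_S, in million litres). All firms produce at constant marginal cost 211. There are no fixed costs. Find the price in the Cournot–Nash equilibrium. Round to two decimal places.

261.40

A representative firm's profit is π_i = q_i(463 - 4Q) - 211q_i.
First-order condition (treating rivals' output as given): 252 - 8q_i - 4·Σ_{j≠i} q_j = 0.
With identical firms every q_j equals q_i, so Σ_{j≠i} q_j = 3q_i and 252 = 20q_i, giving q_i = 63/5.
Total output Q = 252/5, so price P = 463 - 4·(252/5) = 1307/5.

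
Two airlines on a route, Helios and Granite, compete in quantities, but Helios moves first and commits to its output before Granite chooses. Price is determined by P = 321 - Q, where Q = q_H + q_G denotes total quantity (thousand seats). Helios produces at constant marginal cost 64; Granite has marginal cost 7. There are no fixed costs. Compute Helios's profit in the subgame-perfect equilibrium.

Solve by backward induction. Given q_H, the follower Granite maximises π_G = (321 - q_H - q_G)q_G - 7q_G.
∂π_G/∂q_G = 314 - q_H - 2q_G = 0 gives the reaction function q_G = (314 - q_H)/2.
Helios substitutes q_G(q_H) into its own profit: π_H = q_H(321 - q_H - (314 - q_H)/2) - 64q_H = (164 - (1/2)q_H)q_H - 64q_H.
Leader FOC: 100 - q_H = 0, so q_H = 100.
Then q_G = (314 - 100)/2 = 107.
Price P = 321 - 207 = 114.
Helios's profit: (114 - 64)·100 = 5000.

5000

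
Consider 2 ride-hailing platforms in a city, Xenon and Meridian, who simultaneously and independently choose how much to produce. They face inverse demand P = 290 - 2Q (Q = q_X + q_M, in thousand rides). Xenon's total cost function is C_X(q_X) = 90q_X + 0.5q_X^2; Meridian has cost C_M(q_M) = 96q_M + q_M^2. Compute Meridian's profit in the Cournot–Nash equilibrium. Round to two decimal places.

1441.86

Xenon's profit: π_X = (290 - 2Q)q_X - (90q_X + (1/2)q_X²). Setting ∂π_X/∂q_X = 0: 200 - 5q_X - 2(q_M) = 0.
Meridian's first-order condition: 194 - 6q_M - 2(q_X) = 0.
Best responses: q_X = (200 - 2q_M)/5, q_M = (194 - 2q_X)/6.
Substituting one into the other gives q_X = 406/13 and q_M = 285/13.
Price P = 290 - 2·(691/13) = 183.6923.
Meridian's profit: 183.6923·(285/13) - 96·(285/13) - (285/13)² = 1441.8639.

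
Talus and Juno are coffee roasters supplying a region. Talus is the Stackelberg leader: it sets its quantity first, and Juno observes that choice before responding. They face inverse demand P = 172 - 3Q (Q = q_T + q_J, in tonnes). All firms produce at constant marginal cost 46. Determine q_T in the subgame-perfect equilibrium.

The follower Juno best-responds to any q_T: π_J = (172 - 3Q)q_J - 46q_J.
∂π_J/∂q_J = 126 - 3q_T - 6q_J = 0 gives the reaction function q_J = (126 - 3q_T)/6.
The leader anticipates this reaction. Substituting into P = 172 - 3Q gives P = 109 - (3/2)q_T, so π_T = (109 - (3/2)q_T)q_T - 46q_T.
Maximising: ∂π_T/∂q_T = 63 - 3q_T = 0, giving q_T = 21.
Then q_J = (126 - 3·21)/6 = 21/2.

21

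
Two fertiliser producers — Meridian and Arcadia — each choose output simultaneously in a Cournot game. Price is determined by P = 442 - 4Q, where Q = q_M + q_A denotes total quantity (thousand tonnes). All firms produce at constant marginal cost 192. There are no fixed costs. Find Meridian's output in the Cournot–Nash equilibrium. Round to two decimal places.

Each firm earns π_i = (442 - 4Q)q_i - 192q_i.
Setting ∂π_i/∂q_i = 0 with rivals' quantities fixed: 250 - 8q_i - 4q_j = 0.
With identical firms every q_j equals q_i, so q_j = q_i and 250 = 12q_i, giving q_i = 125/6.

20.83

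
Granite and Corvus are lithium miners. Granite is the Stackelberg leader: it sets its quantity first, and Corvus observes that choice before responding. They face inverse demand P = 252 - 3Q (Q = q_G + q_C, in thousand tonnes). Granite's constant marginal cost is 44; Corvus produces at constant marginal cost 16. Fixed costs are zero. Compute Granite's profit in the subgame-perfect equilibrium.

The follower Corvus best-responds to any q_G: π_C = (252 - 3Q)q_C - 16q_C.
Setting the follower's marginal profit to zero, 236 - 3q_G - 6q_C = 0, i.e. q_C = (236 - 3q_G)/6.
Granite substitutes q_C(q_G) into its own profit: π_G = q_G(252 - 3q_G - (236 - 3q_G)/2) - 44q_G = (134 - (3/2)q_G)q_G - 44q_G.
Maximising: ∂π_G/∂q_G = 90 - 3q_G = 0, giving q_G = 30.
Then q_C = (236 - 3·30)/6 = 73/3.
Price P = 252 - 3·(163/3) = 89.
Granite's profit: (89 - 44)·30 = 1350.

1350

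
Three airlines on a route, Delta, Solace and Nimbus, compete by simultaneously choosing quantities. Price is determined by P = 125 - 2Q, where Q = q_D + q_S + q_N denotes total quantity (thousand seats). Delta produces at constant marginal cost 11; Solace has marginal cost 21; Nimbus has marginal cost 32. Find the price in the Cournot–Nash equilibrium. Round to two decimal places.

Delta's profit: π_D = (125 - 2Q)q_D - (11q_D). Setting ∂π_D/∂q_D = 0: 114 - 4q_D - 2(q_S + q_N) = 0.
Solace's profit: π_S = (125 - 2Q)q_S - (21q_S). Setting ∂π_S/∂q_S = 0: 104 - 4q_S - 2(q_D + q_N) = 0.
Nimbus's first-order condition: 93 - 4q_N - 2(q_D + q_S) = 0.
Adding the 3 first-order conditions: 311 − 8Q = 0, so Q = 311/8.
Back-substituting: q_D = (114 − 311/4)/2 = 145/8, q_S = (104 − 311/4)/2 = 105/8, q_N = (93 − 311/4)/2 = 61/8.
Total output Q = 311/8, so price P = 125 - 2·(311/8) = 189/4.

47.25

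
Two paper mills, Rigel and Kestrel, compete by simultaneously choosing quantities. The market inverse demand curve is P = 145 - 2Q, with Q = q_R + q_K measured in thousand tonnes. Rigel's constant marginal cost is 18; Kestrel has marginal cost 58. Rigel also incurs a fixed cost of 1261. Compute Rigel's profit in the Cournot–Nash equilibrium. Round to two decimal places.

288.39

Rigel's profit: π_R = (145 - 2Q)q_R - (18q_R). Setting ∂π_R/∂q_R = 0: 127 - 4q_R - 2(q_K) = 0.
Kestrel's first-order condition: 87 - 4q_K - 2(q_R) = 0.
So q_R = (127 - 2q_K)/4 and q_K = (87 - 2q_R)/4.
Solving the pair: q_R = 167/6, q_K = 47/6.
Price P = 145 - 2·(107/3) = 221/3.
Rigel's profit: (221/3 - 18)·(167/6) - 1261 = 288.3889.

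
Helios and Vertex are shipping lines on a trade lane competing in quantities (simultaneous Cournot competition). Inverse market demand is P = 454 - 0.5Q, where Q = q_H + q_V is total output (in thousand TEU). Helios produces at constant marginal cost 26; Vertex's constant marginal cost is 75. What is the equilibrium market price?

185

Helios's profit: π_H = (454 - 0.5Q)q_H - (26q_H). Setting ∂π_H/∂q_H = 0: 428 - q_H - (1/2)(q_V) = 0.
Vertex's profit: π_V = (454 - 0.5Q)q_V - (75q_V). Setting ∂π_V/∂q_V = 0: 379 - q_V - (1/2)(q_H) = 0.
Best responses: q_H = (428 - (1/2)q_V), q_V = (379 - (1/2)q_H).
Solving the pair: q_H = 318, q_V = 220.
Total output Q = 538, so price P = 454 - (1/2)·538 = 185.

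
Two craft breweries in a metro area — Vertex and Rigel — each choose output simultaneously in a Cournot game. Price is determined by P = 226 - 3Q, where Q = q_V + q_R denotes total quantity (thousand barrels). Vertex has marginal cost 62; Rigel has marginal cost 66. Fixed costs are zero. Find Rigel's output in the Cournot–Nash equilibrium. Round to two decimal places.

Vertex's profit: π_V = (226 - 3Q)q_V - (62q_V). Setting ∂π_V/∂q_V = 0: 164 - 6q_V - 3(q_R) = 0.
Rigel's first-order condition: 160 - 6q_R - 3(q_V) = 0.
Rearranging gives the reaction functions q_V = (164 - 3q_R)/6 and q_R = (160 - 3q_V)/6.
Solving the pair: q_V = 56/3, q_R = 52/3.

17.33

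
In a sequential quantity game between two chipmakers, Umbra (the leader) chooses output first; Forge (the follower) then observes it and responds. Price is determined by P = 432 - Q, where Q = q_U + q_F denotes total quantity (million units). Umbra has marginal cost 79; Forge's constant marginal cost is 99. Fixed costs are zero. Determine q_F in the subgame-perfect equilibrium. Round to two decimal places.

The follower Forge best-responds to any q_U: π_F = (432 - Q)q_F - 99q_F.
∂π_F/∂q_F = 333 - q_U - 2q_F = 0 gives the reaction function q_F = (333 - q_U)/2.
Umbra substitutes q_F(q_U) into its own profit: π_U = q_U(432 - q_U - (333 - q_U)/2) - 79q_U = (531/2 - (1/2)q_U)q_U - 79q_U.
Maximising: ∂π_U/∂q_U = 373/2 - q_U = 0, giving q_U = 373/2.
Then q_F = (333 - 373/2)/2 = 293/4.

73.25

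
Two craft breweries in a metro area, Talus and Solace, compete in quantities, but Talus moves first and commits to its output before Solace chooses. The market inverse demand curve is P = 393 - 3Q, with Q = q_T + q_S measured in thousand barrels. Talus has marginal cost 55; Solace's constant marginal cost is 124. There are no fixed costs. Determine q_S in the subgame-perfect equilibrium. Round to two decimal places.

The follower Solace best-responds to any q_T: π_S = (393 - 3Q)q_S - 124q_S.
Setting the follower's marginal profit to zero, 269 - 3q_T - 6q_S = 0, i.e. q_S = (269 - 3q_T)/6.
Talus substitutes q_S(q_T) into its own profit: π_T = q_T(393 - 3q_T - (269 - 3q_T)/2) - 55q_T = (517/2 - (3/2)q_T)q_T - 55q_T.
Leader FOC: 407/2 - 3q_T = 0, so q_T = 407/6.
Then q_S = (269 - 3·(407/6))/6 = 131/12.

10.92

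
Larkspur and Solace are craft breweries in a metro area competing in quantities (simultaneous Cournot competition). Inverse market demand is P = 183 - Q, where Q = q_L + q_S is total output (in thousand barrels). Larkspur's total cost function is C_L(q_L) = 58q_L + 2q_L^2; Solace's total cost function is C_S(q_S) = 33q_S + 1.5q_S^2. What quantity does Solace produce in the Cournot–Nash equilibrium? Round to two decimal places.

Larkspur's profit: π_L = (183 - Q)q_L - (58q_L + 2q_L²). Setting ∂π_L/∂q_L = 0: 125 - 6q_L - (q_S) = 0.
Solace's first-order condition: 150 - 5q_S - (q_L) = 0.
So q_L = (125 - q_S)/6 and q_S = (150 - q_L)/5.
Solving the pair: q_L = 475/29, q_S = 775/29.

26.72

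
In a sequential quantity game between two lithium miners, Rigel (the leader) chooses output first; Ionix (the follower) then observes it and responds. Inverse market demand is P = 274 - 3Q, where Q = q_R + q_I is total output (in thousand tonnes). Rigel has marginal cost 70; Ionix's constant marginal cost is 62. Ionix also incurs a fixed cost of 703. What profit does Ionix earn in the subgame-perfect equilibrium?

380

Solve by backward induction. Given q_R, the follower Ionix maximises π_I = (274 - 3q_R - 3q_I)q_I - 62q_I.
∂π_I/∂q_I = 212 - 3q_R - 6q_I = 0 gives the reaction function q_I = (212 - 3q_R)/6.
Rigel substitutes q_I(q_R) into its own profit: π_R = q_R(274 - 3q_R - (212 - 3q_R)/2) - 70q_R = (168 - (3/2)q_R)q_R - 70q_R.
The leader's first-order condition 98 - 3q_R = 0 yields q_R = 98/3.
Then q_I = (212 - 3·(98/3))/6 = 19.
Price P = 274 - 3·(155/3) = 119.
Ionix's profit: (119 - 62)·19 - 703 = 380.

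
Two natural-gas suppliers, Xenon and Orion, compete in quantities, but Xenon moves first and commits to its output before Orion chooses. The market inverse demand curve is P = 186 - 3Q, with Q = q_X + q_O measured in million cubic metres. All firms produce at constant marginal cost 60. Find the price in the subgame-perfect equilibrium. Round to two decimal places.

Solve by backward induction. Given q_X, the follower Orion maximises π_O = (186 - 3q_X - 3q_O)q_O - 60q_O.
Setting the follower's marginal profit to zero, 126 - 3q_X - 6q_O = 0, i.e. q_O = (126 - 3q_X)/6.
Xenon substitutes q_O(q_X) into its own profit: π_X = q_X(186 - 3q_X - (126 - 3q_X)/2) - 60q_X = (123 - (3/2)q_X)q_X - 60q_X.
Maximising: ∂π_X/∂q_X = 63 - 3q_X = 0, giving q_X = 21.
Then q_O = (126 - 3·21)/6 = 21/2.
Total output Q = 63/2, so price P = 186 - 3·(63/2) = 183/2.

91.50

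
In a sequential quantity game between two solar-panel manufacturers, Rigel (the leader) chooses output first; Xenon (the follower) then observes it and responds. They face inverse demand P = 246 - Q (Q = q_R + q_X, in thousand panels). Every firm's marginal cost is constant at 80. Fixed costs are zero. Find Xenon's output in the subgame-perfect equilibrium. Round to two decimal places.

Solve by backward induction. Given q_R, the follower Xenon maximises π_X = (246 - q_R - q_X)q_X - 80q_X.
Follower FOC: 166 - q_R - 2q_X = 0, so q_X(q_R) = (166 - q_R)/2.
The leader anticipates this reaction. Substituting into P = 246 - Q gives P = 163 - (1/2)q_R, so π_R = (163 - (1/2)q_R)q_R - 80q_R.
Maximising: ∂π_R/∂q_R = 83 - q_R = 0, giving q_R = 83.
Then q_X = (166 - 83)/2 = 83/2.

41.50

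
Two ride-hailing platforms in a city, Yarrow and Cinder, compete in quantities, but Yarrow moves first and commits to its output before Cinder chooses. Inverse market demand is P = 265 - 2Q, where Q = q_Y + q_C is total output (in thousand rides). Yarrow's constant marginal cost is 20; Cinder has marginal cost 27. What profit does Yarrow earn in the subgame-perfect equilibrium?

The follower Cinder best-responds to any q_Y: π_C = (265 - 2Q)q_C - 27q_C.
Setting the follower's marginal profit to zero, 238 - 2q_Y - 4q_C = 0, i.e. q_C = (238 - 2q_Y)/4.
Yarrow substitutes q_C(q_Y) into its own profit: π_Y = q_Y(265 - 2q_Y - (238 - 2q_Y)/2) - 20q_Y = (146 - q_Y)q_Y - 20q_Y.
Maximising: ∂π_Y/∂q_Y = 126 - 2q_Y = 0, giving q_Y = 63.
Then q_C = (238 - 2·63)/4 = 28.
Price P = 265 - 2·91 = 83.
Yarrow's profit: (83 - 20)·63 = 3969.

3969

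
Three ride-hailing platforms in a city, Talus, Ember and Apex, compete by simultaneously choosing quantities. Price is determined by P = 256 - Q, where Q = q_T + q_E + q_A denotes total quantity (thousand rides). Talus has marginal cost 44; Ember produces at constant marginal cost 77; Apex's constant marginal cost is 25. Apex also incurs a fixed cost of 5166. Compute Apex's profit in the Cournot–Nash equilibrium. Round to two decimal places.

534.25

Talus's profit: π_T = (256 - Q)q_T - (44q_T). Setting ∂π_T/∂q_T = 0: 212 - 2q_T - (q_E + q_A) = 0.
Ember's first-order condition: 179 - 2q_E - (q_T + q_A) = 0.
Apex's profit: π_A = (256 - Q)q_A - (25q_A). Setting ∂π_A/∂q_A = 0: 231 - 2q_A - (q_T + q_E) = 0.
Adding the 3 conditions: 622 − 2Q − 2Q = 0, i.e. Q = 311/2.
Back-substituting: q_T = (212 − 311/2) = 113/2, q_E = (179 − 311/2) = 47/2, q_A = (231 − 311/2) = 151/2.
Price P = 256 - 311/2 = 201/2.
Apex's profit: (201/2 - 25)·(151/2) - 5166 = 534.2500.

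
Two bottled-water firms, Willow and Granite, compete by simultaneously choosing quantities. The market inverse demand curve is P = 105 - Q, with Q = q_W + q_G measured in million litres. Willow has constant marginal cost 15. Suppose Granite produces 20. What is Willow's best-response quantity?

With the rival's output fixed at 20, Willow's profit is π_W = (105 - 20 - q_W)q_W - (15q_W) = (85 - q_W)q_W - (15q_W).
∂π_W/∂q_W = 70 - 2q_W = 0, so q_W = 35.

35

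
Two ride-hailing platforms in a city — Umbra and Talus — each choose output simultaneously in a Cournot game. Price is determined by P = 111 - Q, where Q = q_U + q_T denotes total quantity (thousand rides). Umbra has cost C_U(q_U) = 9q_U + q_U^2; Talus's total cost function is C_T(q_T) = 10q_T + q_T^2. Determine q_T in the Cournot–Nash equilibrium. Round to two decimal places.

Umbra's profit: π_U = (111 - Q)q_U - (9q_U + q_U²). Setting ∂π_U/∂q_U = 0: 102 - 4q_U - (q_T) = 0.
Talus's profit: π_T = (111 - Q)q_T - (10q_T + q_T²). Setting ∂π_T/∂q_T = 0: 101 - 4q_T - (q_U) = 0.
Rearranging gives the reaction functions q_U = (102 - q_T)/4 and q_T = (101 - q_U)/4.
Solving the pair: q_U = 307/15, q_T = 302/15.

20.13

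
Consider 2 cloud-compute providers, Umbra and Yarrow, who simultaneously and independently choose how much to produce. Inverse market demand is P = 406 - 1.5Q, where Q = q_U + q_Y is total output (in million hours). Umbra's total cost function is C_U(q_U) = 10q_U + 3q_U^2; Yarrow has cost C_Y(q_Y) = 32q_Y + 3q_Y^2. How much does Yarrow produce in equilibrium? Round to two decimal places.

35.20

Umbra's profit: π_U = (406 - 1.5Q)q_U - (10q_U + 3q_U²). Setting ∂π_U/∂q_U = 0: 396 - 9q_U - (3/2)(q_Y) = 0.
Yarrow's profit: π_Y = (406 - 1.5Q)q_Y - (32q_Y + 3q_Y²). Setting ∂π_Y/∂q_Y = 0: 374 - 9q_Y - (3/2)(q_U) = 0.
Rearranging gives the reaction functions q_U = (396 - (3/2)q_Y)/9 and q_Y = (374 - (3/2)q_U)/9.
Solving the pair: q_U = 572/15, q_Y = 176/5.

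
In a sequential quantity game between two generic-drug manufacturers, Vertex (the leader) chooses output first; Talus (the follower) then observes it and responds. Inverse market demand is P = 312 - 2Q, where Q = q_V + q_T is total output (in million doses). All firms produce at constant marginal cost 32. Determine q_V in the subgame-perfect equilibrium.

The follower Talus best-responds to any q_V: π_T = (312 - 2Q)q_T - 32q_T.
Follower FOC: 280 - 2q_V - 4q_T = 0, so q_T(q_V) = (280 - 2q_V)/4.
Vertex substitutes q_T(q_V) into its own profit: π_V = q_V(312 - 2q_V - (280 - 2q_V)/2) - 32q_V = (172 - q_V)q_V - 32q_V.
Maximising: ∂π_V/∂q_V = 140 - 2q_V = 0, giving q_V = 70.
Then q_T = (280 - 2·70)/4 = 35.

70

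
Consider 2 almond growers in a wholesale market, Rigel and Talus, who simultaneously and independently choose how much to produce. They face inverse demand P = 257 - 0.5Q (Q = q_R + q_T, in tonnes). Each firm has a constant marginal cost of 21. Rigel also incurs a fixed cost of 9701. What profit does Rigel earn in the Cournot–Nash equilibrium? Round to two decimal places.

Each firm earns π_i = (257 - 0.5Q)q_i - 21q_i.
First-order condition (treating rivals' output as given): 236 - q_i - (1/2)q_j = 0.
With identical firms every q_j equals q_i, so q_j = q_i and 236 = (3/2)q_i, giving q_i = 472/3.
Price P = 257 - (1/2)·(944/3) = 299/3.
Rigel's profit: (299/3 - 21)·(472/3) - 9701 = 2675.8889.

2675.89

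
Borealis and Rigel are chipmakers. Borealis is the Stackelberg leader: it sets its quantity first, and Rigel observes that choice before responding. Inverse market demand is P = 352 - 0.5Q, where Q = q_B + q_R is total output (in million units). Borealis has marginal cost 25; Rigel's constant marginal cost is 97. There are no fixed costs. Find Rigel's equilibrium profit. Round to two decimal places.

Solve by backward induction. Given q_B, the follower Rigel maximises π_R = (352 - (1/2)q_B - (1/2)q_R)q_R - 97q_R.
∂π_R/∂q_R = 255 - (1/2)q_B - q_R = 0 gives the reaction function q_R = (255 - (1/2)q_B).
The leader anticipates this reaction. Substituting into P = 352 - 0.5Q gives P = 449/2 - (1/4)q_B, so π_B = (449/2 - (1/4)q_B)q_B - 25q_B.
The leader's first-order condition 399/2 - (1/2)q_B = 0 yields q_B = 399.
Then q_R = (255 - (1/2)·399) = 111/2.
Price P = 352 - (1/2)·(909/2) = 499/4.
Rigel's profit: (499/4 - 97)·(111/2) = 1540.1250.

1540.13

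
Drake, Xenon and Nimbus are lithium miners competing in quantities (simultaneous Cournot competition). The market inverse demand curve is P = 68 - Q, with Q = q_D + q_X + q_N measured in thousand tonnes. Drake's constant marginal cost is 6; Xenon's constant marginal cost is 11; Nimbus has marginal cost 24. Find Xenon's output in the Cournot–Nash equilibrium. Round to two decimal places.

Drake's profit: π_D = (68 - Q)q_D - (6q_D). Setting ∂π_D/∂q_D = 0: 62 - 2q_D - (q_X + q_N) = 0.
Xenon's profit: π_X = (68 - Q)q_X - (11q_X). Setting ∂π_X/∂q_X = 0: 57 - 2q_X - (q_D + q_N) = 0.
Nimbus's profit: π_N = (68 - Q)q_N - (24q_N). Setting ∂π_N/∂q_N = 0: 44 - 2q_N - (q_D + q_X) = 0.
Adding the 3 conditions: 163 − 2Q − 2Q = 0, i.e. Q = 163/4.
Back-substituting: q_D = (62 − 163/4) = 85/4, q_X = (57 − 163/4) = 65/4, q_N = (44 − 163/4) = 13/4.

16.25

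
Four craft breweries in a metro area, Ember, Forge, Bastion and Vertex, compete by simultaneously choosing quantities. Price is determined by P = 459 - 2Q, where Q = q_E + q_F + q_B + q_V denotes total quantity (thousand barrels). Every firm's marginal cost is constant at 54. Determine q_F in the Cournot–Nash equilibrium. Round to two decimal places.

40.50

A representative firm's profit is π_i = q_i(459 - 2Q) - 54q_i.
First-order condition (treating rivals' output as given): 405 - 4q_i - 2·Σ_{j≠i} q_j = 0.
With identical firms every q_j equals q_i, so Σ_{j≠i} q_j = 3q_i and 405 = 10q_i, giving q_i = 81/2.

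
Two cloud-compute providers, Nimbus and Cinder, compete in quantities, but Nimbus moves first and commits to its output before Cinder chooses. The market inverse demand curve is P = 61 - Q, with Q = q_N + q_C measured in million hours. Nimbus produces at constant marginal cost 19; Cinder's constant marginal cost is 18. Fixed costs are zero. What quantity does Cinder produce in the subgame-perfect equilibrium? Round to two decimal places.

The follower Cinder best-responds to any q_N: π_C = (61 - Q)q_C - 18q_C.
Follower FOC: 43 - q_N - 2q_C = 0, so q_C(q_N) = (43 - q_N)/2.
The leader anticipates this reaction. Substituting into P = 61 - Q gives P = 79/2 - (1/2)q_N, so π_N = (79/2 - (1/2)q_N)q_N - 19q_N.
The leader's first-order condition 41/2 - q_N = 0 yields q_N = 41/2.
Then q_C = (43 - 41/2)/2 = 45/4.

11.25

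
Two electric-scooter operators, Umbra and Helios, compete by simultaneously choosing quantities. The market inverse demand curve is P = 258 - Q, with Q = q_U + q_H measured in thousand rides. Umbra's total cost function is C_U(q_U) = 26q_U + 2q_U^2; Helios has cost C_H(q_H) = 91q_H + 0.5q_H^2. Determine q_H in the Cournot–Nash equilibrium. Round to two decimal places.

45.29

Umbra's profit: π_U = (258 - Q)q_U - (26q_U + 2q_U²). Setting ∂π_U/∂q_U = 0: 232 - 6q_U - (q_H) = 0.
Helios's profit: π_H = (258 - Q)q_H - (91q_H + (1/2)q_H²). Setting ∂π_H/∂q_H = 0: 167 - 3q_H - (q_U) = 0.
Rearranging gives the reaction functions q_U = (232 - q_H)/6 and q_H = (167 - q_U)/3.
Substituting one into the other gives q_U = 529/17 and q_H = 770/17.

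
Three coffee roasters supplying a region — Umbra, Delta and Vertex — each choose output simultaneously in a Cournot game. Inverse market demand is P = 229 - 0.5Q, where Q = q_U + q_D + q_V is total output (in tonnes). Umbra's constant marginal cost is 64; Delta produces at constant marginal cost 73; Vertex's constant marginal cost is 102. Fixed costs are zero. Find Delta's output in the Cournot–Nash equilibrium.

Umbra's profit: π_U = (229 - 0.5Q)q_U - (64q_U). Setting ∂π_U/∂q_U = 0: 165 - q_U - (1/2)(q_D + q_V) = 0.
Delta's profit: π_D = (229 - 0.5Q)q_D - (73q_D). Setting ∂π_D/∂q_D = 0: 156 - q_D - (1/2)(q_U + q_V) = 0.
Vertex's profit: π_V = (229 - 0.5Q)q_V - (102q_V). Setting ∂π_V/∂q_V = 0: 127 - q_V - (1/2)(q_U + q_D) = 0.
Adding the 3 first-order conditions: 448 − 2Q = 0, so Q = 224.
Back-substituting: q_U = (165 − 112)/(1/2) = 106, q_D = (156 − 112)/(1/2) = 88, q_V = (127 − 112)/(1/2) = 30.

88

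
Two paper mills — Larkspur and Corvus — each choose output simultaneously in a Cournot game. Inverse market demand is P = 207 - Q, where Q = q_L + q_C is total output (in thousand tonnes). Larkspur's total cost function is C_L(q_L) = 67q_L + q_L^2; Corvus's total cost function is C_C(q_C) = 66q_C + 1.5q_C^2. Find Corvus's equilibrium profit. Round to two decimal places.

Larkspur's profit: π_L = (207 - Q)q_L - (67q_L + q_L²). Setting ∂π_L/∂q_L = 0: 140 - 4q_L - (q_C) = 0.
Corvus's profit: π_C = (207 - Q)q_C - (66q_C + (3/2)q_C²). Setting ∂π_C/∂q_C = 0: 141 - 5q_C - (q_L) = 0.
So q_L = (140 - q_C)/4 and q_C = (141 - q_L)/5.
Substituting one into the other gives q_L = 559/19 and q_C = 424/19.
Price P = 207 - 983/19 = 155.2632.
Corvus's profit: 155.2632·(424/19) - 66·(424/19) - (3/2)(424/19)² = 1244.9861.

1244.99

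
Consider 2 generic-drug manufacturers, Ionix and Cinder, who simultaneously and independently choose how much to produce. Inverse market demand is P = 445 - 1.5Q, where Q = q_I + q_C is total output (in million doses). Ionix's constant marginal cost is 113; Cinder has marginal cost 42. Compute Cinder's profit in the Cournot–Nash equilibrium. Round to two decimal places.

Ionix's profit: π_I = (445 - 1.5Q)q_I - (113q_I). Setting ∂π_I/∂q_I = 0: 332 - 3q_I - (3/2)(q_C) = 0.
Cinder's profit: π_C = (445 - 1.5Q)q_C - (42q_C). Setting ∂π_C/∂q_C = 0: 403 - 3q_C - (3/2)(q_I) = 0.
Rearranging gives the reaction functions q_I = (332 - (3/2)q_C)/3 and q_C = (403 - (3/2)q_I)/3.
Solving the pair: q_I = 58, q_C = 316/3.
Price P = 445 - (3/2)·(490/3) = 200.
Cinder's profit: (200 - 42)·(316/3) = 16642.6667.

16642.67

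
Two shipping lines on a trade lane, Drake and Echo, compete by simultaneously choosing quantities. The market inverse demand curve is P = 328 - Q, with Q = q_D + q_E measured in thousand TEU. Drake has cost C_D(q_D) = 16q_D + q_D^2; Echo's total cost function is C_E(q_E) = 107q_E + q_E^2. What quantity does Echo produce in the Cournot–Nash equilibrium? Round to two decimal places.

Drake's profit: π_D = (328 - Q)q_D - (16q_D + q_D²). Setting ∂π_D/∂q_D = 0: 312 - 4q_D - (q_E) = 0.
Echo's profit: π_E = (328 - Q)q_E - (107q_E + q_E²). Setting ∂π_E/∂q_E = 0: 221 - 4q_E - (q_D) = 0.
So q_D = (312 - q_E)/4 and q_E = (221 - q_D)/4.
Substituting one into the other gives q_D = 1027/15 and q_E = 572/15.

38.13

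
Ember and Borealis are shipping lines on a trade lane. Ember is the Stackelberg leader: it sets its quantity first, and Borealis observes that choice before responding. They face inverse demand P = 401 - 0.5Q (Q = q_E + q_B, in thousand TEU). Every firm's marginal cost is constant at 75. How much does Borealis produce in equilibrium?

The follower Borealis best-responds to any q_E: π_B = (401 - 0.5Q)q_B - 75q_B.
∂π_B/∂q_B = 326 - (1/2)q_E - q_B = 0 gives the reaction function q_B = (326 - (1/2)q_E).
The leader anticipates this reaction. Substituting into P = 401 - 0.5Q gives P = 238 - (1/4)q_E, so π_E = (238 - (1/4)q_E)q_E - 75q_E.
Maximising: ∂π_E/∂q_E = 163 - (1/2)q_E = 0, giving q_E = 326.
Then q_B = (326 - (1/2)·326) = 163.

163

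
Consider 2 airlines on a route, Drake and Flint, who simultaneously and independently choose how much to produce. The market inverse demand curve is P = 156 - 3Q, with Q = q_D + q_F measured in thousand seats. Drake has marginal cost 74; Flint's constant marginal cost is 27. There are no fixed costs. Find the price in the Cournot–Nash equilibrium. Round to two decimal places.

Drake's profit: π_D = (156 - 3Q)q_D - (74q_D). Setting ∂π_D/∂q_D = 0: 82 - 6q_D - 3(q_F) = 0.
Flint's first-order condition: 129 - 6q_F - 3(q_D) = 0.
Rearranging gives the reaction functions q_D = (82 - 3q_F)/6 and q_F = (129 - 3q_D)/6.
Solving the pair: q_D = 35/9, q_F = 176/9.
Total output Q = 211/9, so price P = 156 - 3·(211/9) = 257/3.

85.67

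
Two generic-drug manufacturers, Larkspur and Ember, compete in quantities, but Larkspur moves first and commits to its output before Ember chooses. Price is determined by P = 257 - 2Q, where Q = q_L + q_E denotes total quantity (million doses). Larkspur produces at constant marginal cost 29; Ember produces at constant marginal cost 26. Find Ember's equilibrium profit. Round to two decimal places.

1755.28

The follower Ember best-responds to any q_L: π_E = (257 - 2Q)q_E - 26q_E.
Follower FOC: 231 - 2q_L - 4q_E = 0, so q_E(q_L) = (231 - 2q_L)/4.
Larkspur substitutes q_E(q_L) into its own profit: π_L = q_L(257 - 2q_L - (231 - 2q_L)/2) - 29q_L = (283/2 - q_L)q_L - 29q_L.
The leader's first-order condition 225/2 - 2q_L = 0 yields q_L = 225/4.
Then q_E = (231 - 2·(225/4))/4 = 237/8.
Price P = 257 - 2·(687/8) = 341/4.
Ember's profit: (341/4 - 26)·(237/8) = 1755.2813.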